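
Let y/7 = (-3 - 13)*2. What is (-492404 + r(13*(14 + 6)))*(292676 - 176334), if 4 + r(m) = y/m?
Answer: -3723709064992/65 ≈ -5.7288e+10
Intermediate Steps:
y = -224 (y = 7*((-3 - 13)*2) = 7*(-16*2) = 7*(-32) = -224)
r(m) = -4 - 224/m
(-492404 + r(13*(14 + 6)))*(292676 - 176334) = (-492404 + (-4 - 224*1/(13*(14 + 6))))*(292676 - 176334) = (-492404 + (-4 - 224/(13*20)))*116342 = (-492404 + (-4 - 224/260))*116342 = (-492404 + (-4 - 224*1/260))*116342 = (-492404 + (-4 - 56/65))*116342 = (-492404 - 316/65)*116342 = -32006576/65*116342 = -3723709064992/65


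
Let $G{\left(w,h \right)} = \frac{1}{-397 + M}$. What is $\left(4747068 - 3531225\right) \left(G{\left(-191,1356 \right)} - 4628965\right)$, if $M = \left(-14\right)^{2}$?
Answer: $- \frac{377082344802446}{67} \approx -5.6281 \cdot 10^{12}$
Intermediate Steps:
$M = 196$
$G{\left(w,h \right)} = - \frac{1}{201}$ ($G{\left(w,h \right)} = \frac{1}{-397 + 196} = \frac{1}{-201} = - \frac{1}{201}$)
$\left(4747068 - 3531225\right) \left(G{\left(-191,1356 \right)} - 4628965\right) = \left(4747068 - 3531225\right) \left(- \frac{1}{201} - 4628965\right) = 1215843 \left(- \frac{930421966}{201}\right) = - \frac{377082344802446}{67}$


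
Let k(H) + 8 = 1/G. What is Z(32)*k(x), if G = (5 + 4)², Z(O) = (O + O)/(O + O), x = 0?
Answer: -647/81 ≈ -7.9877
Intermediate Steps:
Z(O) = 1 (Z(O) = (2*O)/((2*O)) = (2*O)*(1/(2*O)) = 1)
G = 81 (G = 9² = 81)
k(H) = -647/81 (k(H) = -8 + 1/81 = -647/81)
Z(32)*k(x) = 1*(-647/81) = -647/81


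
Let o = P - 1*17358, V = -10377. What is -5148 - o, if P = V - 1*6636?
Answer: 29223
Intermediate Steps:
P = -17013 (P = -10377 - 1*6636 = -10377 - 6636 = -17013)
o = -34371 (o = -17013 - 1*17358 = -17013 - 17358 = -34371)
-5148 - o = -5148 - 1*(-34371) = -5148 + 34371 = 29223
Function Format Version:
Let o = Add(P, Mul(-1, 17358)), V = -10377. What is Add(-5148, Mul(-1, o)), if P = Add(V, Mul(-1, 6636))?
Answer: 29223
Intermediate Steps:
P = -17013 (P = Add(-10377, Mul(-1, 6636)) = Add(-10377, -6636) = -17013)
o = -34371 (o = Add(-17013, Mul(-1, 17358)) = Add(-17013, -17358) = -34371)
Add(-5148, Mul(-1, o)) = Add(-5148, Mul(-1, -34371)) = Add(-5148, 34371) = 29223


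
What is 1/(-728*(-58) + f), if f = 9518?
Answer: 1/51742 ≈ 1.9327e-5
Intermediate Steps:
1/(-728*(-58) + f) = 1/(-728*(-58) + 9518) = 1/(42224 + 9518) = 1/51742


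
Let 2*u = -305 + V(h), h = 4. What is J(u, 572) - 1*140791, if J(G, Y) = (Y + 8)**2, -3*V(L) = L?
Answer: 195609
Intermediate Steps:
V(L) = -L/3
u = -919/6 (u = (-305 - 1/3*4)/2 = (-305 - 4/3)/2 = (1/2)*(-919/3) = -919/6 ≈ -153.17)
J(G, Y) = (8 + Y)**2
J(u, 572) - 1*140791 = (8 + 572)**2 - 1*140791 = 580**2 - 140791 = 336400 - 140791 = 195609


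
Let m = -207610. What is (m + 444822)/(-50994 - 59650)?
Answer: -59303/27661 ≈ -2.1439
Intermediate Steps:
(m + 444822)/(-50994 - 59650) = (-207610 + 444822)/(-50994 - 59650) = 237212/(-110644) = 237212*(-1/110644) = -59303/27661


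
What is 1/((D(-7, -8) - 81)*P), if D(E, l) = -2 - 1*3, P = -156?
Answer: 1/13416 ≈ 7.4538e-5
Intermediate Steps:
D(E, l) = -5 (D(E, l) = -2 - 3 = -5)
1/((D(-7, -8) - 81)*P) = 1/((-5 - 81)*(-156)) = 1/(-86*(-156)) = 1/13416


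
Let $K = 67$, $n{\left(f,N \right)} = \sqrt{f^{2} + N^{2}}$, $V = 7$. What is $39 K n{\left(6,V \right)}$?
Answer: $2613 \sqrt{85} \approx 24091.0$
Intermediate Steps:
$n{\left(f,N \right)} = \sqrt{N^{2} + f^{2}}$
$39 K n{\left(6,V \right)} = 39 \cdot 67 \sqrt{7^{2} + 6^{2}} = 2613 \sqrt{49 + 36} = 2613 \sqrt{85}$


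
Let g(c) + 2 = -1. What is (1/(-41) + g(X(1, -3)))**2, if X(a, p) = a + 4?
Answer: 15376/1681 ≈ 9.1469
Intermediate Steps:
X(a, p) = 4 + a
g(c) = -3 (g(c) = -2 - 1 = -3)
(1/(-41) + g(X(1, -3)))**2 = (1/(-41) - 3)**2 = (-1/41 - 3)**2 = (-124/41)**2 = 15376/1681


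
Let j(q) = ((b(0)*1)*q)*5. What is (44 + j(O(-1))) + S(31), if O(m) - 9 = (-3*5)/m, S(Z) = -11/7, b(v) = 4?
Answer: 3657/7 ≈ 522.43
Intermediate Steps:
S(Z) = -11/7 (S(Z) = -11*⅐ = -11/7)
O(m) = 9 - 15/m (O(m) = 9 + (-3*5)/m = 9 - 15/m)
j(q) = 20*q (j(q) = ((4*1)*q)*5 = (4*q)*5 = 20*q)
(44 + j(O(-1))) + S(31) = (44 + 20*(9 - 15/(-1))) - 11/7 = (44 + 20*(9 - 15*(-1))) - 11/7 = (44 + 20*(9 + 15)) - 11/7 = (44 + 20*24) - 11/7 = (44 + 480) - 11/7 = 524 - 11/7 = 3657/7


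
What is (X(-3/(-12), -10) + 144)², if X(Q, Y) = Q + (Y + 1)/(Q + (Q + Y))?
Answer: 121771225/5776 ≈ 21082.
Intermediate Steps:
X(Q, Y) = Q + (1 + Y)/(Y + 2*Q)
(X(-3/(-12), -10) + 144)² = ((1 - 10 + 2*(-3/(-12))² - 3/(-12)*(-10))/(-10 + 2*(-3/(-12))) + 144)² = ((1 - 10 + 2*(-3*(-1/12))² - 3*(-1/12)*(-10))/(-10 + 2*(-3*(-1/12))) + 144)² = ((1 - 10 + 2*(¼)² + (¼)*(-10))/(-10 + 2*(¼)) + 144)² = ((1 - 10 + 2*(1/16) - 5/2)/(-10 + ½) + 144)² = ((1 - 10 + ⅛ - 5/2)/(-19/2) + 144)² = (-2/19*(-91/8) + 144)² = (91/76 + 144)² = (11035/76)² = 121771225/5776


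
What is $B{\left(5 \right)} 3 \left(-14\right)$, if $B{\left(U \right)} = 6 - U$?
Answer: $-42$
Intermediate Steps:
$B{\left(5 \right)} 3 \left(-14\right) = \left(6 - 5\right) 3 \left(-14\right) = 1 \cdot 3 \left(-14\right) = 3 \left(-14\right) = -42$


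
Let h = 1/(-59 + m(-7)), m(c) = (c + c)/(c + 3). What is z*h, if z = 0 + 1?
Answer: -2/111 ≈ -0.018018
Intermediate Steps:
m(c) = 2*c/(3 + c) (m(c) = (2*c)/(3 + c) = 2*c/(3 + c))
z = 1
h = -2/111 (h = 1/(-59 + 2*(-7)/(3 - 7)) = 1/(-59 + 2*(-7)/(-4)) = 1/(-59 + 2*(-7)*(-¼)) = 1/(-59 + 7/2) = 1/(-111/2) = -2/111 ≈ -0.018018)
z*h = 1*(-2/111) = -2/111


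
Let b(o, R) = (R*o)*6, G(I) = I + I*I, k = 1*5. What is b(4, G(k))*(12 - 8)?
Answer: 2880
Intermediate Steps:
k = 5
G(I) = I + I²
b(o, R) = 6*R*o
b(4, G(k))*(12 - 8) = (6*(5*(1 + 5))*4)*(12 - 8) = (6*(5*6)*4)*4 = (6*30*4)*4 = 720*4 = 2880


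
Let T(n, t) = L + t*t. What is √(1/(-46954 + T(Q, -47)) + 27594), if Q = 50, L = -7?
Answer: √3453978063539/11188 ≈ 166.11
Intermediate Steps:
T(n, t) = -7 + t² (T(n, t) = -7 + t*t = -7 + t²)
√(1/(-46954 + T(Q, -47)) + 27594) = √(1/(-46954 + (-7 + (-47)²)) + 27594) = √(1/(-46954 + (-7 + 2209)) + 27594) = √(1/(-46954 + 2202) + 27594) = √(1/(-44752) + 27594) = √(-1/44752 + 27594) = √(1234886687/44752) = √3453978063539/11188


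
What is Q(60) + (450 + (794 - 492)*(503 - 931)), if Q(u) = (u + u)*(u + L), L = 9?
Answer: -120526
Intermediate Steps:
Q(u) = 2*u*(9 + u) (Q(u) = (u + u)*(u + 9) = (2*u)*(9 + u) = 2*u*(9 + u))
Q(60) + (450 + (794 - 492)*(503 - 931)) = 2*60*(9 + 60) + (450 + (794 - 492)*(503 - 931)) = 2*60*69 + (450 + 302*(-428)) = 8280 + (450 - 129256) = 8280 - 128806 = -120526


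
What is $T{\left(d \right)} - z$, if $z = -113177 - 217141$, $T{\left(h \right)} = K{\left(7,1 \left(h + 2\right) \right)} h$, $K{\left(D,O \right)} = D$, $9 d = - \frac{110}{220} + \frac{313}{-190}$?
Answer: $\frac{94140154}{285} \approx 3.3032 \cdot 10^{5}$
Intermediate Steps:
$d = - \frac{68}{285}$ ($d = \frac{- \frac{110}{220} + \frac{313}{-190}}{9} = \frac{\left(-110\right) \frac{1}{220} + 313 \left(- \frac{1}{190}\right)}{9} = \frac{- \frac{1}{2} - \frac{313}{190}}{9} = \frac{1}{9} \left(- \frac{204}{95}\right) = - \frac{68}{285} \approx -0.2386$)
$T{\left(h \right)} = 7 h$
$z = -330318$ ($z = -113177 - 217141 = -330318$)
$T{\left(d \right)} - z = 7 \left(- \frac{68}{285}\right) - -330318 = - \frac{476}{285} + 330318 = \frac{94140154}{285}$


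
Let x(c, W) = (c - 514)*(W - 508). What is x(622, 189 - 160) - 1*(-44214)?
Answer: -7518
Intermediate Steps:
x(c, W) = (-514 + c)*(-508 + W)
x(622, 189 - 160) - 1*(-44214) = (261112 - 514*(189 - 160) - 508*622 + (189 - 160)*622) - 1*(-44214) = (261112 - 514*29 - 315976 + 29*622) + 44214 = (261112 - 14906 - 315976 + 18038) + 44214 = -51732 + 44214 = -7518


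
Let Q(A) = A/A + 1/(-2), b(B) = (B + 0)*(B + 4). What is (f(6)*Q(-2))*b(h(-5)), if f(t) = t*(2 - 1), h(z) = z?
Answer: 15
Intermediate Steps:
f(t) = t (f(t) = t*1 = t)
b(B) = B*(4 + B)
Q(A) = ½ (Q(A) = 1 + 1*(-½) = 1 - ½ = ½)
(f(6)*Q(-2))*b(h(-5)) = (6*(½))*(-5*(4 - 5)) = 3*(-5*(-1)) = 3*5 = 15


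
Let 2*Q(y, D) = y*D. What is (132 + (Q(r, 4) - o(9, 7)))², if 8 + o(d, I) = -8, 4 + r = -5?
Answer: 16900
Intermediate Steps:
r = -9 (r = -4 - 5 = -9)
o(d, I) = -16 (o(d, I) = -8 - 8 = -16)
Q(y, D) = D*y/2 (Q(y, D) = (y*D)/2 = (D*y)/2 = D*y/2)
(132 + (Q(r, 4) - o(9, 7)))² = (132 + ((½)*4*(-9) - 1*(-16)))² = (132 + (-18 + 16))² = (132 - 2)² = 130² = 16900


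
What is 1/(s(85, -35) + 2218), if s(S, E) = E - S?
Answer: 1/2098 ≈ 0.00047664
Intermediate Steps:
1/(s(85, -35) + 2218) = 1/((-35 - 1*85) + 2218) = 1/((-35 - 85) + 2218) = 1/(-120 + 2218) = 1/2098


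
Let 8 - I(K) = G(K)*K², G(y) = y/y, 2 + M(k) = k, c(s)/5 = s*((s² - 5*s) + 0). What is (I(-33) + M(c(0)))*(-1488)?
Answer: 1611504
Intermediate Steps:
c(s) = 5*s*(s² - 5*s) (c(s) = 5*(s*((s² - 5*s) + 0)) = 5*(s*(s² - 5*s)) = 5*s*(s² - 5*s))
M(k) = -2 + k
G(y) = 1
I(K) = 8 - K²
(I(-33) + M(c(0)))*(-1488) = ((8 - 1*(-33)²) + (-2 + 5*0²*(-5 + 0)))*(-1488) = ((8 - 1*1089) + (-2 + 5*0*(-5)))*(-1488) = ((8 - 1089) + (-2 + 0))*(-1488) = (-1081 - 2)*(-1488) = -1083*(-1488) = 1611504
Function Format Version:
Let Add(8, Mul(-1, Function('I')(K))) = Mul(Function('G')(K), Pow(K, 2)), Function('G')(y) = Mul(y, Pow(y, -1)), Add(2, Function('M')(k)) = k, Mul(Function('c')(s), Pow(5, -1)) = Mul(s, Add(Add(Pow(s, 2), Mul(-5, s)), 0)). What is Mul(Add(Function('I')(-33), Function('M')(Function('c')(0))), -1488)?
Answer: 1611504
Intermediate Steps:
Function('c')(s) = Mul(5, s, Add(Pow(s, 2), Mul(-5, s))) (Function('c')(s) = Mul(5, Mul(s, Add(Add(Pow(s, 2), Mul(-5, s)), 0))) = Mul(5, Mul(s, Add(Pow(s, 2), Mul(-5, s)))) = Mul(5, s, Add(Pow(s, 2), Mul(-5, s))))
Function('M')(k) = Add(-2, k)
Function('G')(y) = 1
Function('I')(K) = Add(8, Mul(-1, Pow(K, 2))) (Function('I')(K) = Add(8, Mul(-1, Mul(1, Pow(K, 2)))) = Add(8, Mul(-1, Pow(K, 2))))
Mul(Add(Function('I')(-33), Function('M')(Function('c')(0))), -1488) = Mul(Add(Add(8, Mul(-1, Pow(-33, 2))), Add(-2, Mul(5, Pow(0, 2), Add(-5, 0)))), -1488) = Mul(Add(Add(8, Mul(-1, 1089)), Add(-2, Mul(5, 0, -5))), -1488) = Mul(Add(Add(8, -1089), Add(-2, 0)), -1488) = Mul(Add(-1081, -2), -1488) = Mul(-1083, -1488) = 1611504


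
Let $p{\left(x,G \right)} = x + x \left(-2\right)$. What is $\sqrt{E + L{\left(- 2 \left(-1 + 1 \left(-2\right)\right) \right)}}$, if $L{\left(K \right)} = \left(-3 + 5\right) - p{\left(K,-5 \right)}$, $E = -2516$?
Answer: $2 i \sqrt{627} \approx 50.08 i$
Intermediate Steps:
$p{\left(x,G \right)} = - x$ ($p{\left(x,G \right)} = x - 2 x = - x$)
$L{\left(K \right)} = 2 + K$ ($L{\left(K \right)} = \left(-3 + 5\right) - - K = 2 + K$)
$\sqrt{E + L{\left(- 2 \left(-1 + 1 \left(-2\right)\right) \right)}} = \sqrt{-2516 - \left(-2 + 2 \left(-1 + 1 \left(-2\right)\right)\right)} = \sqrt{-2516 - \left(-2 + 2 \left(-1 - 2\right)\right)} = \sqrt{-2516 + \left(2 - -6\right)} = \sqrt{-2516 + \left(2 + 6\right)} = \sqrt{-2516 + 8} = \sqrt{-2508} = 2 i \sqrt{627}$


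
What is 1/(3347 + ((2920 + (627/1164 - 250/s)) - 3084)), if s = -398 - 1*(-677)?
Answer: 108252/344527427 ≈ 0.00031420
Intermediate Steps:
s = 279 (s = -398 + 677 = 279)
1/(3347 + ((2920 + (627/1164 - 250/s)) - 3084)) = 1/(3347 + ((2920 + (627/1164 - 250/279)) - 3084)) = 1/(3347 + ((2920 + (627*(1/1164) - 250*1/279)) - 3084)) = 1/(3347 + ((2920 + (209/388 - 250/279)) - 3084)) = 1/(3347 + ((2920 - 38689/108252) - 3084)) = 1/(3347 + (316057151/108252 - 3084)) = 1/(3347 - 17792017/108252) = 1/(344527427/108252) = 108252/344527427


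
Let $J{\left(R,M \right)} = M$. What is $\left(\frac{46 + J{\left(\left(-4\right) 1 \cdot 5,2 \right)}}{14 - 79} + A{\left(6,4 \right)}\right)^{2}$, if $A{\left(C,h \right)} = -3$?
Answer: $\frac{59049}{4225} \approx 13.976$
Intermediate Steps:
$\left(\frac{46 + J{\left(\left(-4\right) 1 \cdot 5,2 \right)}}{14 - 79} + A{\left(6,4 \right)}\right)^{2} = \left(\frac{46 + 2}{14 - 79} - 3\right)^{2} = \left(\frac{48}{-65} - 3\right)^{2} = \left(48 \left(- \frac{1}{65}\right) - 3\right)^{2} = \left(- \frac{48}{65} - 3\right)^{2} = \left(- \frac{243}{65}\right)^{2} = \frac{59049}{4225}$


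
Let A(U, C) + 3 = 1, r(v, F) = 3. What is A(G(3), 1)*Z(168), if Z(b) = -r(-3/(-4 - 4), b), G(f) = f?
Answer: 6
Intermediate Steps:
A(U, C) = -2 (A(U, C) = -3 + 1 = -2)
Z(b) = -3 (Z(b) = -1*3 = -3)
A(G(3), 1)*Z(168) = -2*(-3) = 6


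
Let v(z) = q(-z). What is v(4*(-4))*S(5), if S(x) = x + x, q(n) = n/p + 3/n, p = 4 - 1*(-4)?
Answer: 175/8 ≈ 21.875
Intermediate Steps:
p = 8 (p = 4 + 4 = 8)
q(n) = 3/n + n/8 (q(n) = n/8 + 3/n = 3/n + n/8)
v(z) = -3/z - z/8 (v(z) = 3/((-z)) + (-z)/8 = 3*(-1/z) - z/8 = -3/z - z/8)
S(x) = 2*x
v(4*(-4))*S(5) = (-3/(4*(-4)) - (-4)/2)*(2*5) = (-3/(-16) - ⅛*(-16))*10 = (-3*(-1/16) + 2)*10 = (3/16 + 2)*10 = (35/16)*10 = 175/8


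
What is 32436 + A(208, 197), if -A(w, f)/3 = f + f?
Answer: 31254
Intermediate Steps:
A(w, f) = -6*f (A(w, f) = -3*(f + f) = -6*f)
32436 + A(208, 197) = 32436 - 6*197 = 32436 - 1182 = 31254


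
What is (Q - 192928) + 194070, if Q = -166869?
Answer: -165727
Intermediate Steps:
(Q - 192928) + 194070 = (-166869 - 192928) + 194070 = -359797 + 194070 = -165727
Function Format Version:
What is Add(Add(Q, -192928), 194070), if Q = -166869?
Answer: -165727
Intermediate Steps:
Add(Add(Q, -192928), 194070) = Add(Add(-166869, -192928), 194070) = Add(-359797, 194070) = -165727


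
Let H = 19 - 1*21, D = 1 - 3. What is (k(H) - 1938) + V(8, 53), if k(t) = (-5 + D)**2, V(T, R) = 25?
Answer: -1864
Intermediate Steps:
D = -2
H = -2 (H = 19 - 21 = -2)
k(t) = 49 (k(t) = (-5 - 2)**2 = (-7)**2 = 49)
(k(H) - 1938) + V(8, 53) = (49 - 1938) + 25 = -1889 + 25 = -1864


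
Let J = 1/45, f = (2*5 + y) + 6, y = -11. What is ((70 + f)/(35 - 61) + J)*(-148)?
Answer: 247826/585 ≈ 423.63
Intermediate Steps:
f = 5 (f = (2*5 - 11) + 6 = (10 - 11) + 6 = -1 + 6 = 5)
J = 1/45 ≈ 0.022222
((70 + f)/(35 - 61) + J)*(-148) = ((70 + 5)/(35 - 61) + 1/45)*(-148) = (75/(-26) + 1/45)*(-148) = (75*(-1/26) + 1/45)*(-148) = (-75/26 + 1/45)*(-148) = -3349/1170*(-148) = 247826/585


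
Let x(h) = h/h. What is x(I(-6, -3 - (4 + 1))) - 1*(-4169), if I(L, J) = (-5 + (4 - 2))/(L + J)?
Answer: 4170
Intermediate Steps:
I(L, J) = -3/(J + L) (I(L, J) = (-5 + 2)/(J + L) = -3/(J + L))
x(h) = 1
x(I(-6, -3 - (4 + 1))) - 1*(-4169) = 1 - 1*(-4169) = 1 + 4169 = 4170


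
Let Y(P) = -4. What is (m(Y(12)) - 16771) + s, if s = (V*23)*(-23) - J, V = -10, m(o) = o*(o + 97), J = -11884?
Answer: 31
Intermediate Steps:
m(o) = o*(97 + o)
s = 17174 (s = -10*23*(-23) - 1*(-11884) = -230*(-23) + 11884 = 5290 + 11884 = 17174)
(m(Y(12)) - 16771) + s = (-4*(97 - 4) - 16771) + 17174 = (-4*93 - 16771) + 17174 = (-372 - 16771) + 17174 = -17143 + 17174 = 31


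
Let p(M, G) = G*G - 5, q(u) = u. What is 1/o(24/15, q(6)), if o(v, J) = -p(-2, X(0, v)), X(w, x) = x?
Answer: 25/61 ≈ 0.40984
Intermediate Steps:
p(M, G) = -5 + G**2 (p(M, G) = G**2 - 5 = -5 + G**2)
o(v, J) = 5 - v**2 (o(v, J) = -(-5 + v**2) = 5 - v**2)
1/o(24/15, q(6)) = 1/(5 - (24/15)**2) = 1/(5 - (24*(1/15))**2) = 1/(5 - (8/5)**2) = 1/(5 - 1*64/25) = 1/(5 - 64/25) = 1/(61/25) = 25/61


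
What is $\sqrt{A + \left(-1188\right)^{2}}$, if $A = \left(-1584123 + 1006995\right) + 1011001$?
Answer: $\sqrt{1845217} \approx 1358.4$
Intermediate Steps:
$A = 433873$ ($A = -577128 + 1011001 = 433873$)
$\sqrt{A + \left(-1188\right)^{2}} = \sqrt{433873 + \left(-1188\right)^{2}} = \sqrt{433873 + 1411344} = \sqrt{1845217}$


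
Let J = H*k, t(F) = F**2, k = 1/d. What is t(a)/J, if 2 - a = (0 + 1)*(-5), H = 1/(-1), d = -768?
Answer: 37632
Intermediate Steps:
H = -1
k = -1/768 (k = 1/(-768) = -1/768 ≈ -0.0013021)
a = 7 (a = 2 - (0 + 1)*(-5) = 2 - (-5) = 2 - 1*(-5) = 2 + 5 = 7)
J = 1/768 (J = -1*(-1/768) = 1/768 ≈ 0.0013021)
t(a)/J = 7**2/(1/768) = 49*768 = 37632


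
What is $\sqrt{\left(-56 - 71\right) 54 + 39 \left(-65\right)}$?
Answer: $i \sqrt{9393} \approx 96.917 i$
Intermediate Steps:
$\sqrt{\left(-56 - 71\right) 54 + 39 \left(-65\right)} = \sqrt{\left(-127\right) 54 - 2535} = \sqrt{-6858 - 2535} = \sqrt{-9393} = i \sqrt{9393}$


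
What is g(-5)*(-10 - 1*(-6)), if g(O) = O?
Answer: 20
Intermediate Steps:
g(-5)*(-10 - 1*(-6)) = -5*(-10 - 1*(-6)) = -5*(-10 + 6) = -5*(-4) = 20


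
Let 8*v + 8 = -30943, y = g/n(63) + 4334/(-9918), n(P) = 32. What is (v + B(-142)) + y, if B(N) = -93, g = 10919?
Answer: -574624043/158688 ≈ -3621.1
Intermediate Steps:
y = 54077977/158688 (y = 10919/32 + 4334/(-9918) = 10919*(1/32) + 4334*(-1/9918) = 10919/32 - 2167/4959 = 54077977/158688 ≈ 340.78)
v = -30951/8 (v = -1 + (⅛)*(-30943) = -1 - 30943/8 = -30951/8 ≈ -3868.9)
(v + B(-142)) + y = (-30951/8 - 93) + 54077977/158688 = -31695/8 + 54077977/158688 = -574624043/158688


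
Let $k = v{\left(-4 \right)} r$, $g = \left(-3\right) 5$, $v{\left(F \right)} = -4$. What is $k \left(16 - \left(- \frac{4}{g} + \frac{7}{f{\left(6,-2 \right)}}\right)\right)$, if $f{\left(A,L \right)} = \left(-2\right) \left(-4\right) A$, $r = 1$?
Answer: $- \frac{1247}{20} \approx -62.35$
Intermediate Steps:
$g = -15$
$f{\left(A,L \right)} = 8 A$
$k = -4$ ($k = \left(-4\right) 1 = -4$)
$k \left(16 - \left(- \frac{4}{g} + \frac{7}{f{\left(6,-2 \right)}}\right)\right) = - 4 \left(16 + \left(- \frac{7}{8 \cdot 6} + \frac{4}{-15}\right)\right) = - 4 \left(16 - \left(\frac{4}{15} + \frac{7}{48}\right)\right) = - 4 \left(16 - \frac{33}{80}\right) = \left(-4\right) \frac{1247}{80} = - \frac{1247}{20}$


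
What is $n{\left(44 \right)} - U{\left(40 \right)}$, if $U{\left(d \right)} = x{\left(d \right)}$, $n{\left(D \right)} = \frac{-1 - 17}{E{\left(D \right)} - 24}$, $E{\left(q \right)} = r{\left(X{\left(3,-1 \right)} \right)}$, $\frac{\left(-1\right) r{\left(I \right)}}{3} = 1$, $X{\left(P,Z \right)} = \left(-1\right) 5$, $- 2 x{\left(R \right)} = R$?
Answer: $\frac{62}{3} \approx 20.667$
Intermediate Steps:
$x{\left(R \right)} = - \frac{R}{2}$
$X{\left(P,Z \right)} = -5$
$r{\left(I \right)} = -3$ ($r{\left(I \right)} = \left(-3\right) 1 = -3$)
$E{\left(q \right)} = -3$
$n{\left(D \right)} = \frac{2}{3}$ ($n{\left(D \right)} = \frac{-1 - 17}{-3 - 24} = - \frac{18}{-27} = \left(-18\right) \left(- \frac{1}{27}\right) = \frac{2}{3}$)
$U{\left(d \right)} = - \frac{d}{2}$
$n{\left(44 \right)} - U{\left(40 \right)} = \frac{2}{3} - \left(- \frac{1}{2}\right) 40 = \frac{2}{3} - -20 = \frac{2}{3} + 20 = \frac{62}{3}$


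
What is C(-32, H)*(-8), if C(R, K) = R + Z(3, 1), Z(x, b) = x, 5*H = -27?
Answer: 232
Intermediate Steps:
H = -27/5 (H = (⅕)*(-27) = -27/5 ≈ -5.4000)
C(R, K) = 3 + R (C(R, K) = R + 3 = 3 + R)
C(-32, H)*(-8) = (3 - 32)*(-8) = -29*(-8) = 232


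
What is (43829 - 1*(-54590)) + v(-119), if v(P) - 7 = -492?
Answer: 97934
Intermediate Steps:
v(P) = -485 (v(P) = 7 - 492 = -485)
(43829 - 1*(-54590)) + v(-119) = (43829 - 1*(-54590)) - 485 = (43829 + 54590) - 485 = 98419 - 485 = 97934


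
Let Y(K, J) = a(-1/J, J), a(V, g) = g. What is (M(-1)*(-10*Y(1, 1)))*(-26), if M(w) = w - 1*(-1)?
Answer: 0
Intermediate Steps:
Y(K, J) = J
M(w) = 1 + w (M(w) = w + 1 = 1 + w)
(M(-1)*(-10*Y(1, 1)))*(-26) = ((1 - 1)*(-10*1))*(-26) = (0*(-10))*(-26) = 0*(-26) = 0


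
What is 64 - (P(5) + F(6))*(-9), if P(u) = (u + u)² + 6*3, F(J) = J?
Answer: 1180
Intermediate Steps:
P(u) = 18 + 4*u² (P(u) = (2*u)² + 18 = 4*u² + 18 = 18 + 4*u²)
64 - (P(5) + F(6))*(-9) = 64 - ((18 + 4*5²) + 6)*(-9) = 64 - ((18 + 4*25) + 6)*(-9) = 64 - ((18 + 100) + 6)*(-9) = 64 - (118 + 6)*(-9) = 64 - 124*(-9) = 64 - 1*(-1116) = 64 + 1116 = 1180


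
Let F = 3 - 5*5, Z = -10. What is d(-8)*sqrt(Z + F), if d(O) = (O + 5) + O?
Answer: -44*I*sqrt(2) ≈ -62.225*I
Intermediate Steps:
d(O) = 5 + 2*O (d(O) = (5 + O) + O = 5 + 2*O)
F = -22 (F = 3 - 25 = -22)
d(-8)*sqrt(Z + F) = (5 + 2*(-8))*sqrt(-10 - 22) = (5 - 16)*sqrt(-32) = -44*I*sqrt(2)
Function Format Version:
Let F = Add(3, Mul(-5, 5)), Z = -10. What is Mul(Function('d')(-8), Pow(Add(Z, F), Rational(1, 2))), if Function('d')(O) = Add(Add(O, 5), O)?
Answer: Mul(-44, I, Pow(2, Rational(1, 2))) ≈ Mul(-62.225, I)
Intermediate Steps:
Function('d')(O) = Add(5, Mul(2, O)) (Function('d')(O) = Add(Add(5, O), O) = Add(5, Mul(2, O)))
F = -22 (F = Add(3, -25) = -22)
Mul(Function('d')(-8), Pow(Add(Z, F), Rational(1, 2))) = Mul(Add(5, Mul(2, -8)), Pow(Add(-10, -22), Rational(1, 2))) = Mul(Add(5, -16), Pow(-32, Rational(1, 2))) = Mul(-11, Mul(4, I, Pow(2, Rational(1, 2)))) = Mul(-44, I, Pow(2, Rational(1, 2)))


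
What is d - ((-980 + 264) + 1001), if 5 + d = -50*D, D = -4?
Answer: -90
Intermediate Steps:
d = 195 (d = -5 - 50*(-4) = -5 + 200 = 195)
d - ((-980 + 264) + 1001) = 195 - ((-980 + 264) + 1001) = 195 - (-716 + 1001) = 195 - 1*285 = 195 - 285 = -90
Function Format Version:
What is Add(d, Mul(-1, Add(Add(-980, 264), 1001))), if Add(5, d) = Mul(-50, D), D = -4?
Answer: -90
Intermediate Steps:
d = 195 (d = Add(-5, Mul(-50, -4)) = Add(-5, 200) = 195)
Add(d, Mul(-1, Add(Add(-980, 264), 1001))) = Add(195, Mul(-1, Add(Add(-980, 264), 1001))) = Add(195, Mul(-1, Add(-716, 1001))) = Add(195, Mul(-1, 285)) = Add(195, -285) = -90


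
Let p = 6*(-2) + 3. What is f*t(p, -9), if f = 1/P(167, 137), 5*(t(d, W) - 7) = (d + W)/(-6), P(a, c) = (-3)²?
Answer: 38/45 ≈ 0.84444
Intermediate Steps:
P(a, c) = 9
p = -9 (p = -12 + 3 = -9)
t(d, W) = 7 - W/30 - d/30 (t(d, W) = 7 + ((d + W)/(-6))/5 = 7 + ((W + d)*(-⅙))/5 = 7 + (-W/6 - d/6)/5 = 7 + (-W/30 - d/30) = 7 - W/30 - d/30)
f = ⅑ (f = 1/9 = ⅑ ≈ 0.11111)
f*t(p, -9) = (7 - 1/30*(-9) - 1/30*(-9))/9 = (7 + 3/10 + 3/10)/9 = (⅑)*(38/5) = 38/45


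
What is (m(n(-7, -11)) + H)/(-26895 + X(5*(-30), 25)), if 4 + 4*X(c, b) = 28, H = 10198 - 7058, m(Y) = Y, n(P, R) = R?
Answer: -1043/8963 ≈ -0.11637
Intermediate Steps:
H = 3140
X(c, b) = 6 (X(c, b) = -1 + (¼)*28 = -1 + 7 = 6)
(m(n(-7, -11)) + H)/(-26895 + X(5*(-30), 25)) = (-11 + 3140)/(-26895 + 6) = 3129/(-26889) = 3129*(-1/26889) = -1043/8963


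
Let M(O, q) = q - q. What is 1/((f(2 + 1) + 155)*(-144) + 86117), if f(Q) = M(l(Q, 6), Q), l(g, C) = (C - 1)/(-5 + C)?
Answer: 1/63797 ≈ 1.5675e-5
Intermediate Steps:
l(g, C) = (-1 + C)/(-5 + C)
M(O, q) = 0
f(Q) = 0
1/((f(2 + 1) + 155)*(-144) + 86117) = 1/((0 + 155)*(-144) + 86117) = 1/(155*(-144) + 86117) = 1/(-22320 + 86117) = 1/63797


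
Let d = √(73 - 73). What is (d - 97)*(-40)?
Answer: 3880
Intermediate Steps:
d = 0 (d = √0 = 0)
(d - 97)*(-40) = (0 - 97)*(-40) = -97*(-40) = 3880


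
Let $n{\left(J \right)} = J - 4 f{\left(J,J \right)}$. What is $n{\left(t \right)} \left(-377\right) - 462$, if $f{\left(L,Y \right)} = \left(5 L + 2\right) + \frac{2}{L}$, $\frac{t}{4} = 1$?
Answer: $31960$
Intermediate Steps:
$t = 4$ ($t = 4 \cdot 1 = 4$)
$f{\left(L,Y \right)} = 2 + \frac{2}{L} + 5 L$ ($f{\left(L,Y \right)} = \left(2 + 5 L\right) + \frac{2}{L} = 2 + \frac{2}{L} + 5 L$)
$n{\left(J \right)} = -8 - 19 J - \frac{8}{J}$ ($n{\left(J \right)} = J - 4 \left(2 + \frac{2}{J} + 5 J\right) = J - \left(8 + \frac{8}{J} + 20 J\right) = -8 - 19 J - \frac{8}{J}$)
$n{\left(t \right)} \left(-377\right) - 462 = \left(-8 - 76 - \frac{8}{4}\right) \left(-377\right) - 462 = \left(-8 - 76 - 2\right) \left(-377\right) - 462 = \left(-86\right) \left(-377\right) - 462 = 32422 - 462 = 31960$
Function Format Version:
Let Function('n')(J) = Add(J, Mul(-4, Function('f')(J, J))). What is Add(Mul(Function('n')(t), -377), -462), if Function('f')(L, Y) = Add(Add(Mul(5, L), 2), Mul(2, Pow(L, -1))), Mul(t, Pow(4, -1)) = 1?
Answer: 31960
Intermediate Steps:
t = 4 (t = Mul(4, 1) = 4)
Function('f')(L, Y) = Add(2, Mul(2, Pow(L, -1)), Mul(5, L)) (Function('f')(L, Y) = Add(Add(2, Mul(5, L)), Mul(2, Pow(L, -1))) = Add(2, Mul(2, Pow(L, -1)), Mul(5, L)))
Function('n')(J) = Add(-8, Mul(-19, J), Mul(-8, Pow(J, -1))) (Function('n')(J) = Add(J, Mul(-4, Add(2, Mul(2, Pow(J, -1)), Mul(5, J)))) = Add(J, Add(-8, Mul(-20, J), Mul(-8, Pow(J, -1)))) = Add(-8, Mul(-19, J), Mul(-8, Pow(J, -1))))
Add(Mul(Function('n')(t), -377), -462) = Add(Mul(Add(-8, Mul(-19, 4), Mul(-8, Pow(4, -1))), -377), -462) = Add(Mul(Add(-8, -76, Mul(-8, Rational(1, 4))), -377), -462) = Add(Mul(Add(-8, -76, -2), -377), -462) = Add(Mul(-86, -377), -462) = Add(32422, -462) = 31960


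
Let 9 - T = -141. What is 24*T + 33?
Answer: 3633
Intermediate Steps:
T = 150 (T = 9 - 1*(-141) = 9 + 141 = 150)
24*T + 33 = 24*150 + 33 = 3600 + 33 = 3633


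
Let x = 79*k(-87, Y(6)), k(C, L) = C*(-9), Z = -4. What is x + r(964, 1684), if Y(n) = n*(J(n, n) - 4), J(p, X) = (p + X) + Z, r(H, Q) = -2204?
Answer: 59653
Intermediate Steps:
J(p, X) = -4 + X + p (J(p, X) = (p + X) - 4 = (X + p) - 4 = -4 + X + p)
Y(n) = n*(-8 + 2*n) (Y(n) = n*((-4 + n + n) - 4) = n*((-4 + 2*n) - 4) = n*(-8 + 2*n))
k(C, L) = -9*C
x = 61857 (x = 79*(-9*(-87)) = 79*783 = 61857)
x + r(964, 1684) = 61857 - 2204 = 59653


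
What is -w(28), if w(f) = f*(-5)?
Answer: 140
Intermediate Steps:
w(f) = -5*f
-w(28) = -(-5)*28 = -1*(-140) = 140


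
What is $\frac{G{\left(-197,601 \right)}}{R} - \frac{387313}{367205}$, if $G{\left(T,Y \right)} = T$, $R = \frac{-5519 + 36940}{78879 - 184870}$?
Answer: $\frac{7655153993762}{11537948305} \approx 663.48$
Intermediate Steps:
$R = - \frac{31421}{105991}$ ($R = \frac{31421}{-105991} = 31421 \left(- \frac{1}{105991}\right) = - \frac{31421}{105991} \approx -0.29645$)
$\frac{G{\left(-197,601 \right)}}{R} - \frac{387313}{367205} = - \frac{197}{- \frac{31421}{105991}} - \frac{387313}{367205} = \left(-197\right) \left(- \frac{105991}{31421}\right) - \frac{387313}{367205} = \frac{20880227}{31421} - \frac{387313}{367205} = \frac{7655153993762}{11537948305}$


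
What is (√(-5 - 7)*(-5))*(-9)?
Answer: 90*I*√3 ≈ 155.88*I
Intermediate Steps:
(√(-5 - 7)*(-5))*(-9) = (√(-12)*(-5))*(-9) = ((2*I*√3)*(-5))*(-9) = -10*I*√3*(-9) = 90*I*√3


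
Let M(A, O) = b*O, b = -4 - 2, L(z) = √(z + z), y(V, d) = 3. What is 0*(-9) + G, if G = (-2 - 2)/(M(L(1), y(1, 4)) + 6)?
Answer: ⅓ ≈ 0.33333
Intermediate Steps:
L(z) = √2*√z (L(z) = √(2*z) = √2*√z)
b = -6
M(A, O) = -6*O
G = ⅓ (G = (-2 - 2)/(-6*3 + 6) = -4/(-18 + 6) = -4/(-12) = -4*(-1/12) = ⅓ ≈ 0.33333)
0*(-9) + G = 0*(-9) + ⅓ = 0 + ⅓ = ⅓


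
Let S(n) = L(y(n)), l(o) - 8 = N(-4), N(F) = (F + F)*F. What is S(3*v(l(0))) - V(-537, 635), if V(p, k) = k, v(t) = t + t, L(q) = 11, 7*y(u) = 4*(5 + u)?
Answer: -624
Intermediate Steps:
N(F) = 2*F² (N(F) = (2*F)*F = 2*F²)
l(o) = 40 (l(o) = 8 + 2*(-4)² = 8 + 2*16 = 8 + 32 = 40)
y(u) = 20/7 + 4*u/7 (y(u) = (4*(5 + u))/7 = (20 + 4*u)/7 = 20/7 + 4*u/7)
v(t) = 2*t
S(n) = 11
S(3*v(l(0))) - V(-537, 635) = 11 - 1*635 = 11 - 635 = -624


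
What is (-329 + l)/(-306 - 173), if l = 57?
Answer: 272/479 ≈ 0.56785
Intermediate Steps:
(-329 + l)/(-306 - 173) = (-329 + 57)/(-306 - 173) = -272/(-479) = -272*(-1/479) = 272/479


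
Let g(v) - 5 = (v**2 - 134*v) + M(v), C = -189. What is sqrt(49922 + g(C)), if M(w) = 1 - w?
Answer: 2*sqrt(27791) ≈ 333.41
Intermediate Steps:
g(v) = 6 + v**2 - 135*v (g(v) = 5 + ((v**2 - 134*v) + (1 - v)) = 5 + (1 + v**2 - 135*v) = 6 + v**2 - 135*v)
sqrt(49922 + g(C)) = sqrt(49922 + (6 + (-189)**2 - 135*(-189))) = sqrt(49922 + (6 + 35721 + 25515)) = sqrt(49922 + 61242) = sqrt(111164) = 2*sqrt(27791)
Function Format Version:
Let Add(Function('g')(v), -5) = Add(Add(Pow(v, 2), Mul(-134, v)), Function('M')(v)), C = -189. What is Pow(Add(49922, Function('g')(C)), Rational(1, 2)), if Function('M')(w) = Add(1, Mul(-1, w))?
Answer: Mul(2, Pow(27791, Rational(1, 2))) ≈ 333.41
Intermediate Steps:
Function('g')(v) = Add(6, Pow(v, 2), Mul(-135, v)) (Function('g')(v) = Add(5, Add(Add(Pow(v, 2), Mul(-134, v)), Add(1, Mul(-1, v)))) = Add(5, Add(1, Pow(v, 2), Mul(-135, v))) = Add(6, Pow(v, 2), Mul(-135, v)))
Pow(Add(49922, Function('g')(C)), Rational(1, 2)) = Pow(Add(49922, Add(6, Pow(-189, 2), Mul(-135, -189))), Rational(1, 2)) = Pow(Add(49922, Add(6, 35721, 25515)), Rational(1, 2)) = Pow(Add(49922, 61242), Rational(1, 2)) = Pow(111164, Rational(1, 2)) = Mul(2, Pow(27791, Rational(1, 2)))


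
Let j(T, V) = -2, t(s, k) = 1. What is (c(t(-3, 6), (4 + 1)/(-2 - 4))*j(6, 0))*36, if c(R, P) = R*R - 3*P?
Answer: -252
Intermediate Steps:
c(R, P) = R² - 3*P
(c(t(-3, 6), (4 + 1)/(-2 - 4))*j(6, 0))*36 = ((1² - 3*(4 + 1)/(-2 - 4))*(-2))*36 = ((1 - 15/(-6))*(-2))*36 = ((1 - 15*(-1)/6)*(-2))*36 = ((1 - 3*(-⅚))*(-2))*36 = ((1 + 5/2)*(-2))*36 = ((7/2)*(-2))*36 = -7*36 = -252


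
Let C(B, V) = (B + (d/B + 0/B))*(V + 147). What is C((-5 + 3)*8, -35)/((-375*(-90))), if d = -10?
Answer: -287/5625 ≈ -0.051022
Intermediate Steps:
C(B, V) = (147 + V)*(B - 10/B) (C(B, V) = (B + (-10/B + 0/B))*(V + 147) = (B + (-10/B + 0))*(147 + V) = (B - 10/B)*(147 + V) = (147 + V)*(B - 10/B))
C((-5 + 3)*8, -35)/((-375*(-90))) = ((-1470 - 10*(-35) + ((-5 + 3)*8)²*(147 - 35))/(((-5 + 3)*8)))/((-375*(-90))) = ((-1470 + 350 + (-2*8)²*112)/((-2*8)))/33750 = ((-1470 + 350 + (-16)²*112)/(-16))*(1/33750) = -(-1470 + 350 + 256*112)/16*(1/33750) = -(-1470 + 350 + 28672)/16*(1/33750) = -1/16*27552*(1/33750) = -1722*1/33750 = -287/5625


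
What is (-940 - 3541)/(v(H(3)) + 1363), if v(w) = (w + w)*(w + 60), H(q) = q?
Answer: -4481/1741 ≈ -2.5738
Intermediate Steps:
v(w) = 2*w*(60 + w) (v(w) = (2*w)*(60 + w) = 2*w*(60 + w))
(-940 - 3541)/(v(H(3)) + 1363) = (-940 - 3541)/(2*3*(60 + 3) + 1363) = -4481/(2*3*63 + 1363) = -4481/(378 + 1363) = -4481/1741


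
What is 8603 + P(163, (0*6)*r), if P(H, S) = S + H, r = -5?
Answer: 8766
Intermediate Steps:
P(H, S) = H + S
8603 + P(163, (0*6)*r) = 8603 + (163 + (0*6)*(-5)) = 8603 + (163 + 0*(-5)) = 8603 + (163 + 0) = 8603 + 163 = 8766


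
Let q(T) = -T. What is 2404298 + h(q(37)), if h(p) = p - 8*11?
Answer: 2404173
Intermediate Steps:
h(p) = -88 + p (h(p) = p - 88 = -88 + p)
2404298 + h(q(37)) = 2404298 + (-88 - 1*37) = 2404298 + (-88 - 37) = 2404298 - 125 = 2404173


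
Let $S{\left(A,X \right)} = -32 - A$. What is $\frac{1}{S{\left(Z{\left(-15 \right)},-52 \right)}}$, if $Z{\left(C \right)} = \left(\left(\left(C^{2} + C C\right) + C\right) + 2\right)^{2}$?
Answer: $- \frac{1}{191001} \approx -5.2356 \cdot 10^{-6}$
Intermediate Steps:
$Z{\left(C \right)} = \left(2 + C + 2 C^{2}\right)^{2}$ ($Z{\left(C \right)} = \left(\left(\left(C^{2} + C^{2}\right) + C\right) + 2\right)^{2} = \left(\left(2 C^{2} + C\right) + 2\right)^{2} = \left(\left(C + 2 C^{2}\right) + 2\right)^{2} = \left(2 + C + 2 C^{2}\right)^{2}$)
$\frac{1}{S{\left(Z{\left(-15 \right)},-52 \right)}} = \frac{1}{-32 - \left(2 - 15 + 2 \left(-15\right)^{2}\right)^{2}} = \frac{1}{-32 - \left(2 - 15 + 2 \cdot 225\right)^{2}} = \frac{1}{-32 - \left(2 - 15 + 450\right)^{2}} = \frac{1}{-32 - 437^{2}} = \frac{1}{-32 - 190969} = \frac{1}{-191001} = - \frac{1}{191001}$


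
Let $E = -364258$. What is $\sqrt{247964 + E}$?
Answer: $i \sqrt{116294} \approx 341.02 i$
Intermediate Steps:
$\sqrt{247964 + E} = \sqrt{247964 - 364258} = \sqrt{-116294} = i \sqrt{116294}$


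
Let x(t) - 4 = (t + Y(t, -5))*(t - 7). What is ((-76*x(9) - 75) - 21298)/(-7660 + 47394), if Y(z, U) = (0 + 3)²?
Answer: -24413/39734 ≈ -0.61441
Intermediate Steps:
Y(z, U) = 9 (Y(z, U) = 3² = 9)
x(t) = 4 + (-7 + t)*(9 + t) (x(t) = 4 + (t + 9)*(t - 7) = 4 + (9 + t)*(-7 + t) = 4 + (-7 + t)*(9 + t))
((-76*x(9) - 75) - 21298)/(-7660 + 47394) = ((-76*(-59 + 9² + 2*9) - 75) - 21298)/(-7660 + 47394) = ((-76*(-59 + 81 + 18) - 75) - 21298)/39734 = ((-76*40 - 75) - 21298)*(1/39734) = ((-3040 - 75) - 21298)*(1/39734) = (-3115 - 21298)*(1/39734) = -24413*1/39734 = -24413/39734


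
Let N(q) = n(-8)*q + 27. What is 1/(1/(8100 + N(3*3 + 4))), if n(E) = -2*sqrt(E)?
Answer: 8127 - 52*I*sqrt(2) ≈ 8127.0 - 73.539*I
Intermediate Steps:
N(q) = 27 - 4*I*q*sqrt(2) (N(q) = (-4*I*sqrt(2))*q + 27 = -4*I*q*sqrt(2) + 27 = 27 - 4*I*q*sqrt(2))
1/(1/(8100 + N(3*3 + 4))) = 1/(1/(8100 + (27 - 4*I*(3*3 + 4)*sqrt(2)))) = 1/(1/(8100 + (27 - 4*I*(9 + 4)*sqrt(2)))) = 1/(1/(8100 + (27 - 4*I*13*sqrt(2)))) = 1/(1/(8100 + (27 - 52*I*sqrt(2)))) = 1/(1/(8127 - 52*I*sqrt(2))) = 8127 - 52*I*sqrt(2)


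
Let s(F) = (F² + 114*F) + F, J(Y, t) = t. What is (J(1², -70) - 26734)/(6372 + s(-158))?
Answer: -13402/6583 ≈ -2.0359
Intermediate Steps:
s(F) = F² + 115*F
(J(1², -70) - 26734)/(6372 + s(-158)) = (-70 - 26734)/(6372 - 158*(115 - 158)) = -26804/(6372 - 158*(-43)) = -26804/(6372 + 6794) = -26804/13166 = -26804*1/13166 = -13402/6583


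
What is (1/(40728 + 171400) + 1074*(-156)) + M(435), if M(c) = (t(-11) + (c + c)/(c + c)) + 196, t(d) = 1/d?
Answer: -390489040693/2333408 ≈ -1.6735e+5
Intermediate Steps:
t(d) = 1/d
M(c) = 2166/11 (M(c) = (1/(-11) + (c + c)/(c + c)) + 196 = (-1/11 + (2*c)/((2*c))) + 196 = (-1/11 + (2*c)*(1/(2*c))) + 196 = (-1/11 + 1) + 196 = 10/11 + 196 = 2166/11)
(1/(40728 + 171400) + 1074*(-156)) + M(435) = (1/(40728 + 171400) + 1074*(-156)) + 2166/11 = (1/212128 - 167544) + 2166/11 = -35540773631/212128 + 2166/11 = -390489040693/2333408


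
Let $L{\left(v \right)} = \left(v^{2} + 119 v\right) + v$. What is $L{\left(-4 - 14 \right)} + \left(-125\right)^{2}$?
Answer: $13789$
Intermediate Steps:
$L{\left(v \right)} = v^{2} + 120 v$
$L{\left(-4 - 14 \right)} + \left(-125\right)^{2} = \left(-4 - 14\right) \left(120 - 18\right) + \left(-125\right)^{2} = \left(-4 - 14\right) \left(120 - 18\right) + 15625 = - 18 \left(120 - 18\right) + 15625 = \left(-18\right) 102 + 15625 = -1836 + 15625 = 13789$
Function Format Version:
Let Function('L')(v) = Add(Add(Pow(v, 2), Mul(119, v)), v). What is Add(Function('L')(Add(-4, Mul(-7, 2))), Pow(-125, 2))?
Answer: 13789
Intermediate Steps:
Function('L')(v) = Add(Pow(v, 2), Mul(120, v))
Add(Function('L')(Add(-4, Mul(-7, 2))), Pow(-125, 2)) = Add(Mul(Add(-4, Mul(-7, 2)), Add(120, Add(-4, Mul(-7, 2)))), Pow(-125, 2)) = Add(Mul(Add(-4, -14), Add(120, Add(-4, -14))), 15625) = Add(Mul(-18, Add(120, -18)), 15625) = Add(Mul(-18, 102), 15625) = Add(-1836, 15625) = 13789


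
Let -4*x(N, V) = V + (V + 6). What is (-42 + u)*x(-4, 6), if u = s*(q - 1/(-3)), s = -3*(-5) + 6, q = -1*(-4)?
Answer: -441/2 ≈ -220.50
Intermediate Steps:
q = 4
s = 21 (s = 15 + 6 = 21)
x(N, V) = -3/2 - V/2 (x(N, V) = -(V + (V + 6))/4 = -(V + (6 + V))/4 = -(6 + 2*V)/4 = -3/2 - V/2)
u = 91 (u = 21*(4 - 1/(-3)) = 21*(4 - 1*(-⅓)) = 21*(4 + ⅓) = 21*(13/3) = 91)
(-42 + u)*x(-4, 6) = (-42 + 91)*(-3/2 - ½*6) = 49*(-3/2 - 3) = 49*(-9/2) = -441/2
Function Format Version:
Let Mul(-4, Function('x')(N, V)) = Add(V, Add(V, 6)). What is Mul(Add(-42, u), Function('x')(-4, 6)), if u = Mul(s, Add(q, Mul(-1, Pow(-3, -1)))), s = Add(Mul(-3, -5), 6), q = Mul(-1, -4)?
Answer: Rational(-441, 2) ≈ -220.50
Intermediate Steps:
q = 4
s = 21 (s = Add(15, 6) = 21)
Function('x')(N, V) = Add(Rational(-3, 2), Mul(Rational(-1, 2), V)) (Function('x')(N, V) = Mul(Rational(-1, 4), Add(V, Add(V, 6))) = Mul(Rational(-1, 4), Add(V, Add(6, V))) = Mul(Rational(-1, 4), Add(6, Mul(2, V))) = Add(Rational(-3, 2), Mul(Rational(-1, 2), V)))
u = 91 (u = Mul(21, Add(4, Mul(-1, Pow(-3, -1)))) = Mul(21, Add(4, Mul(-1, Rational(-1, 3)))) = Mul(21, Add(4, Rational(1, 3))) = Mul(21, Rational(13, 3)) = 91)
Mul(Add(-42, u), Function('x')(-4, 6)) = Mul(Add(-42, 91), Add(Rational(-3, 2), Mul(Rational(-1, 2), 6))) = Mul(49, Add(Rational(-3, 2), -3)) = Mul(49, Rational(-9, 2)) = Rational(-441, 2)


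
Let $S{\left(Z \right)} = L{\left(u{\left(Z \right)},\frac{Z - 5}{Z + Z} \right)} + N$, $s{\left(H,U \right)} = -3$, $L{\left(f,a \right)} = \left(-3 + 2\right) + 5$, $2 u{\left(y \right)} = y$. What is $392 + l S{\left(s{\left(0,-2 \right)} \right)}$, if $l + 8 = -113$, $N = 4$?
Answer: $-576$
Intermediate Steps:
$u{\left(y \right)} = \frac{y}{2}$
$L{\left(f,a \right)} = 4$ ($L{\left(f,a \right)} = -1 + 5 = 4$)
$S{\left(Z \right)} = 8$ ($S{\left(Z \right)} = 4 + 4 = 8$)
$l = -121$ ($l = -8 - 113 = -121$)
$392 + l S{\left(s{\left(0,-2 \right)} \right)} = 392 - 968 = -576$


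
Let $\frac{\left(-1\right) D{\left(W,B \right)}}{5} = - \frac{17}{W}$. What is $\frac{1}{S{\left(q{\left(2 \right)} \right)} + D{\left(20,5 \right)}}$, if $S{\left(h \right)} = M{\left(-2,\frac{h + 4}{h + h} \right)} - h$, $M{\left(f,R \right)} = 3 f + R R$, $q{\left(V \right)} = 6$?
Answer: $- \frac{18}{127} \approx -0.14173$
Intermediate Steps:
$D{\left(W,B \right)} = \frac{85}{W}$ ($D{\left(W,B \right)} = - 5 \left(- \frac{17}{W}\right) = \frac{85}{W}$)
$M{\left(f,R \right)} = R^{2} + 3 f$ ($M{\left(f,R \right)} = 3 f + R^{2} = R^{2} + 3 f$)
$S{\left(h \right)} = -6 - h + \frac{\left(4 + h\right)^{2}}{4 h^{2}}$ ($S{\left(h \right)} = \left(\left(\frac{h + 4}{h + h}\right)^{2} + 3 \left(-2\right)\right) - h = \left(\left(\frac{4 + h}{2 h}\right)^{2} - 6\right) - h = \left(\frac{\left(4 + h\right)^{2}}{4 h^{2}} - 6\right) - h = \left(-6 + \frac{\left(4 + h\right)^{2}}{4 h^{2}}\right) - h = -6 - h + \frac{\left(4 + h\right)^{2}}{4 h^{2}}$)
$\frac{1}{S{\left(q{\left(2 \right)} \right)} + D{\left(20,5 \right)}} = \frac{1}{\left(-6 - 6 + \frac{\left(4 + 6\right)^{2}}{4 \cdot 36}\right) + \frac{85}{20}} = \frac{1}{\left(-6 - 6 + \frac{1}{4} \cdot \frac{1}{36} \cdot 10^{2}\right) + 85 \cdot \frac{1}{20}} = \frac{1}{\left(-6 - 6 + \frac{1}{4} \cdot \frac{1}{36} \cdot 100\right) + \frac{17}{4}} = \frac{1}{\left(-6 - 6 + \frac{25}{36}\right) + \frac{17}{4}} = \frac{1}{- \frac{407}{36} + \frac{17}{4}} = \frac{1}{- \frac{127}{18}} = - \frac{18}{127}$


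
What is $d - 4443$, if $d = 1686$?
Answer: $-2757$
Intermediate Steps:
$d - 4443 = 1686 - 4443 = -2757$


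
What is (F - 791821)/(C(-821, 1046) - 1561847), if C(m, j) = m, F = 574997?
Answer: 54206/390667 ≈ 0.13875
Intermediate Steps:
(F - 791821)/(C(-821, 1046) - 1561847) = (574997 - 791821)/(-821 - 1561847) = -216824/(-1562668) = -216824*(-1/1562668) = 54206/390667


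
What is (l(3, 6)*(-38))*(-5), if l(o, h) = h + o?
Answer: 1710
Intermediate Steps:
(l(3, 6)*(-38))*(-5) = ((6 + 3)*(-38))*(-5) = (9*(-38))*(-5) = -342*(-5) = 1710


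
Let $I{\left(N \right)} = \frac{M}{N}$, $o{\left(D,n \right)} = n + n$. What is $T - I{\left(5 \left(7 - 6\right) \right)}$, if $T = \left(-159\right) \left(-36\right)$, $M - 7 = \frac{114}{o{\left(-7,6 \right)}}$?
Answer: $\frac{57207}{10} \approx 5720.7$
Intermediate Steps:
$o{\left(D,n \right)} = 2 n$
$M = \frac{33}{2}$ ($M = 7 + \frac{114}{2 \cdot 6} = 7 + \frac{114}{12} = 7 + 114 \cdot \frac{1}{12} = 7 + \frac{19}{2} = \frac{33}{2} \approx 16.5$)
$I{\left(N \right)} = \frac{33}{2 N}$
$T = 5724$
$T - I{\left(5 \left(7 - 6\right) \right)} = 5724 - \frac{33}{2 \cdot 5 \left(7 - 6\right)} = 5724 - \frac{33}{2 \cdot 5 \cdot 1} = 5724 - \frac{33}{2 \cdot 5} = 5724 - \frac{33}{2} \cdot \frac{1}{5} = 5724 - \frac{33}{10} = \frac{57207}{10}$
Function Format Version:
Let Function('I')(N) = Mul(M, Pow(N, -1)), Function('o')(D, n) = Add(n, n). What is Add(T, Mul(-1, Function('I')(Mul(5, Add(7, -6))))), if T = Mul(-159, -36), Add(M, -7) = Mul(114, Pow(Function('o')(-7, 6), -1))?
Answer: Rational(57207, 10) ≈ 5720.7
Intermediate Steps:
Function('o')(D, n) = Mul(2, n)
M = Rational(33, 2) (M = Add(7, Mul(114, Pow(Mul(2, 6), -1))) = Add(7, Mul(114, Pow(12, -1))) = Add(7, Mul(114, Rational(1, 12))) = Add(7, Rational(19, 2)) = Rational(33, 2) ≈ 16.500)
Function('I')(N) = Mul(Rational(33, 2), Pow(N, -1))
T = 5724
Add(T, Mul(-1, Function('I')(Mul(5, Add(7, -6))))) = Add(5724, Mul(-1, Mul(Rational(33, 2), Pow(Mul(5, Add(7, -6)), -1)))) = Add(5724, Mul(-1, Mul(Rational(33, 2), Pow(Mul(5, 1), -1)))) = Add(5724, Mul(-1, Mul(Rational(33, 2), Pow(5, -1)))) = Add(5724, Mul(-1, Mul(Rational(33, 2), Rational(1, 5)))) = Add(5724, Mul(-1, Rational(33, 10))) = Add(5724, Rational(-33, 10)) = Rational(57207, 10)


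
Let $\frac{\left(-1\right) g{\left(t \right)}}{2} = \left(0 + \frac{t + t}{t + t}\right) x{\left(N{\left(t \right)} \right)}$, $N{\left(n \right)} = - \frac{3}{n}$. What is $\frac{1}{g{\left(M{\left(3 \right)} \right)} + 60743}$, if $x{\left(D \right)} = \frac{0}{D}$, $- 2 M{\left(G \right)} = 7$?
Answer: $\frac{1}{60743} \approx 1.6463 \cdot 10^{-5}$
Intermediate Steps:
$M{\left(G \right)} = - \frac{7}{2}$ ($M{\left(G \right)} = \left(- \frac{1}{2}\right) 7 = - \frac{7}{2}$)
$x{\left(D \right)} = 0$
$g{\left(t \right)} = 0$ ($g{\left(t \right)} = - 2 \left(0 + \frac{t + t}{t + t}\right) 0 = - 2 \left(0 + \frac{2 t}{2 t}\right) 0 = - 2 \left(0 + 2 t \frac{1}{2 t}\right) 0 = - 2 \left(0 + 1\right) 0 = - 2 \cdot 1 \cdot 0 = \left(-2\right) 0 = 0$)
$\frac{1}{g{\left(M{\left(3 \right)} \right)} + 60743} = \frac{1}{0 + 60743} = \frac{1}{60743}$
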